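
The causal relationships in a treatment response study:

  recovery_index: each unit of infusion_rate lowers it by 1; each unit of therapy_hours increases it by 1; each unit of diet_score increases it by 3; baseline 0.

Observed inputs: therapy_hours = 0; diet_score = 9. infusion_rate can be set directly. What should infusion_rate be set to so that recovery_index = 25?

Substituting into the recovery_index equation gives recovery_index = -infusion_rate + 27.
Solve -infusion_rate + 27 = 25: infusion_rate = (25 - 27) / -1 = 2.

infusion_rate = 2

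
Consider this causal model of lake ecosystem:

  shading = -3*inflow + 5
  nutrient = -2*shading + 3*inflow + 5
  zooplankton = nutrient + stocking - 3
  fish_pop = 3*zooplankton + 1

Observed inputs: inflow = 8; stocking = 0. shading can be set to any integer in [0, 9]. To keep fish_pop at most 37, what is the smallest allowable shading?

shading = 7

Intervening on shading fixes its value directly, overriding its dependence on inflow.
Substituting into the nutrient equation gives nutrient = -2*shading + 29.
So zooplankton = -2*shading + 26.
So fish_pop = -6*shading + 79.
Require -6*shading + 79 ≤ 37, so shading ≥ 7.
The smallest integer in [0, 9] satisfying this is 7.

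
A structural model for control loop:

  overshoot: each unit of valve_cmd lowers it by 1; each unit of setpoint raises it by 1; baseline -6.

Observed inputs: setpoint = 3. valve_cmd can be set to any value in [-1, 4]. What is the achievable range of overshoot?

-7 to -2

Substituting into the overshoot equation gives overshoot = -valve_cmd - 3.
Linear in valve_cmd, so extremes are at the endpoints: valve_cmd = -1 gives overshoot = -2; valve_cmd = 4 gives overshoot = -7.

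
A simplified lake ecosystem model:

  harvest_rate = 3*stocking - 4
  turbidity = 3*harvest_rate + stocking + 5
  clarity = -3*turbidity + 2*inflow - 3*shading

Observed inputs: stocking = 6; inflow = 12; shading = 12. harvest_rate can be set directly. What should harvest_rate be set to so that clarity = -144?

harvest_rate = 11

Intervening on harvest_rate fixes its value directly, overriding its dependence on stocking.
Substituting into the turbidity equation gives turbidity = 3*harvest_rate + 11.
Substituting into the clarity equation gives clarity = -9*harvest_rate - 45.
Solve -9*harvest_rate - 45 = -144: harvest_rate = (-144 + 45) / -9 = 11.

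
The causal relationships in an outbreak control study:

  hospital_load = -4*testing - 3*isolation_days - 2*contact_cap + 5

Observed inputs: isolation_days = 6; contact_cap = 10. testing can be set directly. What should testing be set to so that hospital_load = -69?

testing = 9

Substituting into the hospital_load equation gives hospital_load = -4*testing - 33.
Solve -4*testing - 33 = -69: testing = (-69 + 33) / -4 = 9.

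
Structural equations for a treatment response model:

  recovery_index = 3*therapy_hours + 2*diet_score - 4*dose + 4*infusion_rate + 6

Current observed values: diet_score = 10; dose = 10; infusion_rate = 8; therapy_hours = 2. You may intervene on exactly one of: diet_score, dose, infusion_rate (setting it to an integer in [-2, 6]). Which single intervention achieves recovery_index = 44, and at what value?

Intervening on diet_score: recovery_index = 2*diet_score + 4. Reaching 44 requires diet_score = 20, outside [-2, 6].
Intervening on dose: with other inputs at their observed values, recovery_index = -4*dose + 64. Solving for 44 gives dose = 5, within [-2, 6].
Intervening on infusion_rate: recovery_index = 4*infusion_rate - 8. Reaching 44 requires infusion_rate = 13, outside [-2, 6].

set dose = 5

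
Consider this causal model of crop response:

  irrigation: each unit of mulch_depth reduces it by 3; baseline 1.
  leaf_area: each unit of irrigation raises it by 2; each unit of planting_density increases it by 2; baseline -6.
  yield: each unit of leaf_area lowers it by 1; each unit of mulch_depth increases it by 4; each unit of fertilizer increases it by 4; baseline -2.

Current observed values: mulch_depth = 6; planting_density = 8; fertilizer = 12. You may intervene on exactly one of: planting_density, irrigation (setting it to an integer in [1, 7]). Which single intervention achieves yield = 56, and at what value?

Intervening on planting_density: yield = -2*planting_density + 110. Reaching 56 requires planting_density = 27, outside [1, 7].
Intervening on irrigation: with other inputs at their observed values, yield = -2*irrigation + 60. Solving for 56 gives irrigation = 2, within [1, 7].

set irrigation = 2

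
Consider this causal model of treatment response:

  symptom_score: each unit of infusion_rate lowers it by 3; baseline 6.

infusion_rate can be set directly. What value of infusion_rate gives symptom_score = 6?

Solve -3*infusion_rate + 6 = 6: infusion_rate = (6 - 6) / -3 = 0.

infusion_rate = 0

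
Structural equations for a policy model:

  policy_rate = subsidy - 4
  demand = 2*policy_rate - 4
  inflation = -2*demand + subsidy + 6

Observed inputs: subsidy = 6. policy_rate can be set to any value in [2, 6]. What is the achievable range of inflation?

-4 to 12

Intervening on policy_rate fixes its value directly, overriding its dependence on subsidy.
Substituting into the inflation equation gives inflation = -4*policy_rate + 20.
Linear in policy_rate, so extremes are at the endpoints: policy_rate = 2 gives inflation = 12; policy_rate = 6 gives inflation = -4.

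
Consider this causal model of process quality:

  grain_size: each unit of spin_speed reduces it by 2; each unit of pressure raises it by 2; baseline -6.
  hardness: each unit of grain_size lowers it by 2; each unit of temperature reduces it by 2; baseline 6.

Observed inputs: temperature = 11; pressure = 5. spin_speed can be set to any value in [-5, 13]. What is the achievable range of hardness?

Substituting into the grain_size equation gives grain_size = -2*spin_speed + 4.
hardness becomes 4*spin_speed - 24.
Linear in spin_speed, so extremes are at the endpoints: spin_speed = -5 gives hardness = -44; spin_speed = 13 gives hardness = 28.

-44 to 28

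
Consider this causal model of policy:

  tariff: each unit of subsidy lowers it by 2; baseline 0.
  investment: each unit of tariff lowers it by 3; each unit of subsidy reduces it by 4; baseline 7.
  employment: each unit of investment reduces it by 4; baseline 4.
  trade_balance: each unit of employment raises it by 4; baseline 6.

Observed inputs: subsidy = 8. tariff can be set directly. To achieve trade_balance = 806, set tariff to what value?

tariff = 8

Intervening on tariff fixes its value directly, overriding its dependence on subsidy.
Substituting into the investment equation gives investment = -3*tariff - 25.
So employment = 12*tariff + 104.
Substituting into the trade_balance equation gives trade_balance = 48*tariff + 422.
Solve 48*tariff + 422 = 806: tariff = (806 - 422) / 48 = 8.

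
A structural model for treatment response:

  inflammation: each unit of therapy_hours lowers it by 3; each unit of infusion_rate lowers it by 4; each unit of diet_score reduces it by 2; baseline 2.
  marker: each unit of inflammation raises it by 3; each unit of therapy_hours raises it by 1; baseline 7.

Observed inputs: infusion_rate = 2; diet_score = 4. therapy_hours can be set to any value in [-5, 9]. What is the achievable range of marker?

Substituting into the inflammation equation gives inflammation = -3*therapy_hours - 14.
marker becomes -8*therapy_hours - 35.
Linear in therapy_hours, so extremes are at the endpoints: therapy_hours = -5 gives marker = 5; therapy_hours = 9 gives marker = -107.

-107 to 5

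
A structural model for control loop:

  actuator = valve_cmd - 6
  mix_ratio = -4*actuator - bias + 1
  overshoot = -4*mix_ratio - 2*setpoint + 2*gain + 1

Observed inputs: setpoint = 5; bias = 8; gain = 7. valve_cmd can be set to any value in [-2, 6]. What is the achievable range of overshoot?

Substituting into the mix_ratio equation gives mix_ratio = -4*valve_cmd + 17.
overshoot becomes 16*valve_cmd - 63.
Linear in valve_cmd, so extremes are at the endpoints: valve_cmd = -2 gives overshoot = -95; valve_cmd = 6 gives overshoot = 33.

-95 to 33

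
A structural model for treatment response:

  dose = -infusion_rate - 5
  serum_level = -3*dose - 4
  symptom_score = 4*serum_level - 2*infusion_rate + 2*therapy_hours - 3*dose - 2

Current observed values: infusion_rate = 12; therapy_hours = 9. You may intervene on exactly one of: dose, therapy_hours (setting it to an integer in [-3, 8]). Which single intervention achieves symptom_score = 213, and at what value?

Intervening on dose: symptom_score = -15*dose - 24. Reaching 213 requires dose = -79/5, not an integer.
Intervening on therapy_hours: with other inputs at their observed values, symptom_score = 2*therapy_hours + 213. Solving for 213 gives therapy_hours = 0, within [-3, 8].

set therapy_hours = 0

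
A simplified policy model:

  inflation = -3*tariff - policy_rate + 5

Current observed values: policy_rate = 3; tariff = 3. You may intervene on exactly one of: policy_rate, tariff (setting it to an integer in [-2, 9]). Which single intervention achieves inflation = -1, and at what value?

set tariff = 1

Intervening on policy_rate: inflation = -policy_rate - 4. Reaching -1 requires policy_rate = -3, outside [-2, 9].
Intervening on tariff: with other inputs at their observed values, inflation = -3*tariff + 2. Solving for -1 gives tariff = 1, within [-2, 9].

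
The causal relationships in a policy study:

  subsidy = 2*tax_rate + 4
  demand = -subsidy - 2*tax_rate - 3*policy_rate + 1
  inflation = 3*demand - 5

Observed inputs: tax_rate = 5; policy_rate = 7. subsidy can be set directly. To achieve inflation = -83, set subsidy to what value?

subsidy = -4

Intervening on subsidy fixes its value directly, overriding its dependence on tax_rate.
Substituting into the demand equation gives demand = -subsidy - 30.
Substituting into the inflation equation gives inflation = -3*subsidy - 95.
Solve -3*subsidy - 95 = -83: subsidy = (-83 + 95) / -3 = -4.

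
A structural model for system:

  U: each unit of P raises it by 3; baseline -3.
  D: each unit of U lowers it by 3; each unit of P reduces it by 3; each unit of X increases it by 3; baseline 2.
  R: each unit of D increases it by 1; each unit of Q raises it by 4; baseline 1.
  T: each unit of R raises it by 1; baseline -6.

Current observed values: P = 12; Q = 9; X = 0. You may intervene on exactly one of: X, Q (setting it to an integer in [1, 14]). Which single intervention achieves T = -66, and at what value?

set X = 12

Intervening on X: with other inputs at their observed values, T = 3*X - 102. Solving for -66 gives X = 12, within [1, 14].
Intervening on Q: T = 4*Q - 138. Reaching -66 requires Q = 18, outside [1, 14].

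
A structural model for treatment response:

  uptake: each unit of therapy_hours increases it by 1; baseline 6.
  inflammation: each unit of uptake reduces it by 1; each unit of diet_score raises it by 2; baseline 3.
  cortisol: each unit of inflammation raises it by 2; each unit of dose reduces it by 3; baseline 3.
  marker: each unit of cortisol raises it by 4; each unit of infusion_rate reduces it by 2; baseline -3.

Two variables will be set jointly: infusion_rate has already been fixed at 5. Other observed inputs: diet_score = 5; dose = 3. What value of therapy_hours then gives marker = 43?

With infusion_rate held at 5:
Substituting into the inflammation equation gives inflammation = -therapy_hours + 7.
Substituting into the cortisol equation gives cortisol = -2*therapy_hours + 8.
Substituting into the marker equation gives marker = -8*therapy_hours + 19.
Solve -8*therapy_hours + 19 = 43: therapy_hours = (43 - 19) / -8 = -3.

therapy_hours = -3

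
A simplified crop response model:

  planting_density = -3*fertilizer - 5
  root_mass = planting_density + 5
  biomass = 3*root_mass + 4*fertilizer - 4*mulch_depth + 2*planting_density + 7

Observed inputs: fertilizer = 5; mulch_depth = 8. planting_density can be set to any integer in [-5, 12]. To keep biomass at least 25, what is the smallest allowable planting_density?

planting_density = 3

Intervening on planting_density fixes its value directly, overriding its dependence on fertilizer.
Substituting into the biomass equation gives biomass = 5*planting_density + 10.
Require 5*planting_density + 10 ≥ 25, so planting_density ≥ 3.
The smallest integer in [-5, 12] satisfying this is 3.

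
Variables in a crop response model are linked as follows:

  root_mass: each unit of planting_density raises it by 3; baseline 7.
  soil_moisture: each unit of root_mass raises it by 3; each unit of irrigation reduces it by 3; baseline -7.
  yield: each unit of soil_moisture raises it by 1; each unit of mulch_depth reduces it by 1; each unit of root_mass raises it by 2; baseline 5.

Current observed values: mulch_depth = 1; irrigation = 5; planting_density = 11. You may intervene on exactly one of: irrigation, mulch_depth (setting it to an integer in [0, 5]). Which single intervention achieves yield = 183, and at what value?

Intervening on irrigation: yield = -3*irrigation + 197. Reaching 183 requires irrigation = 14/3, not an integer.
Intervening on mulch_depth: with other inputs at their observed values, yield = -mulch_depth + 183. Solving for 183 gives mulch_depth = 0, within [0, 5].

set mulch_depth = 0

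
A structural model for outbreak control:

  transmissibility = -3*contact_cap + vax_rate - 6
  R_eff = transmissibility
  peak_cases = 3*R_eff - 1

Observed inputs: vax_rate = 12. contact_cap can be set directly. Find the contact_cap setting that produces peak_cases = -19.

Substituting into the transmissibility equation gives transmissibility = -3*contact_cap + 6.
R_eff becomes -3*contact_cap + 6.
Substituting into the peak_cases equation gives peak_cases = -9*contact_cap + 17.
Solve -9*contact_cap + 17 = -19: contact_cap = (-19 - 17) / -9 = 4.

contact_cap = 4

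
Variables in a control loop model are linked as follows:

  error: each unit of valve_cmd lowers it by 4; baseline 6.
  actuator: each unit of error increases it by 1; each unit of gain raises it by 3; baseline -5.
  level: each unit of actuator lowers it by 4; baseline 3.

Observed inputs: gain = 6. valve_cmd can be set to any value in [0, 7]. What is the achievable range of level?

-73 to 39

Substituting into the actuator equation gives actuator = -4*valve_cmd + 19.
This gives level = 16*valve_cmd - 73.
Linear in valve_cmd, so extremes are at the endpoints: valve_cmd = 0 gives level = -73; valve_cmd = 7 gives level = 39.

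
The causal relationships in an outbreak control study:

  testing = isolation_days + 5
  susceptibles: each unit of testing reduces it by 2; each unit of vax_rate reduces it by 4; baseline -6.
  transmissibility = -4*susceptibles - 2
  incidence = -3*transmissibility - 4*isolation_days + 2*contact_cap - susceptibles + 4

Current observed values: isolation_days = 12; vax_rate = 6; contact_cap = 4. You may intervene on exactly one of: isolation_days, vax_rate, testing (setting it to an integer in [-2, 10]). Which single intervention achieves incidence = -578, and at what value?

Intervening on isolation_days: with other inputs at their observed values, incidence = -26*isolation_days - 422. Solving for -578 gives isolation_days = 6, within [-2, 10].
Intervening on vax_rate: incidence = -44*vax_rate - 470. Reaching -578 requires vax_rate = 27/11, not an integer.
Intervening on testing: incidence = -22*testing - 360. Reaching -578 requires testing = 109/11, not an integer.

set isolation_days = 6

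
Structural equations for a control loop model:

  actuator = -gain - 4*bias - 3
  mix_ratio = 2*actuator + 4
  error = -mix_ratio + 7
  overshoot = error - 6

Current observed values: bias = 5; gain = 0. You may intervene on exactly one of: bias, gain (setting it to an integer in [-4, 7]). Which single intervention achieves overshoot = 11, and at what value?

set bias = 1

Intervening on bias: with other inputs at their observed values, overshoot = 8*bias + 3. Solving for 11 gives bias = 1, within [-4, 7].
Intervening on gain: overshoot = 2*gain + 43. Reaching 11 requires gain = -16, outside [-4, 7].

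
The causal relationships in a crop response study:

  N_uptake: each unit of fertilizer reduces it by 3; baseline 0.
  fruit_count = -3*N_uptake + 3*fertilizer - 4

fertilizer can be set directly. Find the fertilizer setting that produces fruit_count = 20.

Substituting into the fruit_count equation gives fruit_count = 12*fertilizer - 4.
Solve 12*fertilizer - 4 = 20: fertilizer = (20 + 4) / 12 = 2.

fertilizer = 2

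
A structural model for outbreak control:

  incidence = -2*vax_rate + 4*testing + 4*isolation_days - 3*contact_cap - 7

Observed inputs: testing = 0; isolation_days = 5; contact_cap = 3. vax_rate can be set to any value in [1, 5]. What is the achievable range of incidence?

-6 to 2

Substituting into the incidence equation gives incidence = -2*vax_rate + 4.
Linear in vax_rate, so extremes are at the endpoints: vax_rate = 1 gives incidence = 2; vax_rate = 5 gives incidence = -6.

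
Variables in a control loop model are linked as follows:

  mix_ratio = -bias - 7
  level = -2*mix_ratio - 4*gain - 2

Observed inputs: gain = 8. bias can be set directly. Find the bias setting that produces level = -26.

Substituting into the level equation gives level = 2*bias - 20.
Solve 2*bias - 20 = -26: bias = (-26 + 20) / 2 = -3.

bias = -3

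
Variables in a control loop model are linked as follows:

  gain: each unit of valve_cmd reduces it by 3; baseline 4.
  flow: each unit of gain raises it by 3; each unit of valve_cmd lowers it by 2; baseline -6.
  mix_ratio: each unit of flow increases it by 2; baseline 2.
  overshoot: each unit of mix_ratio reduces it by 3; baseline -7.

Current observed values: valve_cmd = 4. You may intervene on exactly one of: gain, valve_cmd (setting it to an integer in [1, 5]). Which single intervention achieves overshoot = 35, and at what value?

set gain = 2

Intervening on gain: with other inputs at their observed values, overshoot = -18*gain + 71. Solving for 35 gives gain = 2, within [1, 5].
Intervening on valve_cmd: overshoot = 66*valve_cmd - 49. Reaching 35 requires valve_cmd = 14/11, not an integer.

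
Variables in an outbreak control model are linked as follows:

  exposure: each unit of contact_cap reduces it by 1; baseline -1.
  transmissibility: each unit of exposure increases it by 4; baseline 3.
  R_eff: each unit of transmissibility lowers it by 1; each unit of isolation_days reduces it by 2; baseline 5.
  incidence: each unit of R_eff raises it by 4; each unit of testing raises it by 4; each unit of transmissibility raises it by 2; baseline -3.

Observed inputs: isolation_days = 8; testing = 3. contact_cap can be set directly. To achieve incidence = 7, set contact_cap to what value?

contact_cap = 5

Substituting into the transmissibility equation gives transmissibility = -4*contact_cap - 1.
Substituting into the R_eff equation gives R_eff = 4*contact_cap - 10.
Substituting into the incidence equation gives incidence = 8*contact_cap - 33.
Solve 8*contact_cap - 33 = 7: contact_cap = (7 + 33) / 8 = 5.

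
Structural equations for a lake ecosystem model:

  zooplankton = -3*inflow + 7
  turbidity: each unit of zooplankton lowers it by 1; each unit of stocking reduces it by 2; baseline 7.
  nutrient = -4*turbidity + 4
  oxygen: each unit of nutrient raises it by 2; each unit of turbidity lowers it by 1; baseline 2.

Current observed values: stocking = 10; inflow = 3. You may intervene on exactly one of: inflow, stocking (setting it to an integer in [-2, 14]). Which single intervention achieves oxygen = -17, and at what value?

Intervening on inflow: oxygen = -27*inflow + 190. Reaching -17 requires inflow = 23/3, not an integer.
Intervening on stocking: with other inputs at their observed values, oxygen = 18*stocking - 71. Solving for -17 gives stocking = 3, within [-2, 14].

set stocking = 3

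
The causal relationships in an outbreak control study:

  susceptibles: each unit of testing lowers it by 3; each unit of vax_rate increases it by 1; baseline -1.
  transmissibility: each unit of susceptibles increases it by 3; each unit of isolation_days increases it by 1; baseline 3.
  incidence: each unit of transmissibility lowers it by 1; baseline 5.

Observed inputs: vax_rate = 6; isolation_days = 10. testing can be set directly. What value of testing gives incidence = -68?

testing = -5

Substituting into the susceptibles equation gives susceptibles = -3*testing + 5.
So transmissibility = -9*testing + 28.
This gives incidence = 9*testing - 23.
Solve 9*testing - 23 = -68: testing = (-68 + 23) / 9 = -5.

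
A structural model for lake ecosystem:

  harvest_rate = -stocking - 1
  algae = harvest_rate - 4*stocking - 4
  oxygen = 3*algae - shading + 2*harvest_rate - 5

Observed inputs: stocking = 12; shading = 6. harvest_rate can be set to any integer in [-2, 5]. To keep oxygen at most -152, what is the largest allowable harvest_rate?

harvest_rate = 3

Intervening on harvest_rate fixes its value directly, overriding its dependence on stocking.
Substituting into the algae equation gives algae = harvest_rate - 52.
Substituting into the oxygen equation gives oxygen = 5*harvest_rate - 167.
Require 5*harvest_rate - 167 ≤ -152, so harvest_rate ≤ 3.
The largest integer in [-2, 5] satisfying this is 3.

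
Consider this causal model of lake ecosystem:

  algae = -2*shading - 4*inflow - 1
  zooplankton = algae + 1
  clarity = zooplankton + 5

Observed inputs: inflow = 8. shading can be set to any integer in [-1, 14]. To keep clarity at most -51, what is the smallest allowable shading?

Substituting into the algae equation gives algae = -2*shading - 33.
Substituting into the zooplankton equation gives zooplankton = -2*shading - 32.
This gives clarity = -2*shading - 27.
Require -2*shading - 27 ≤ -51, so shading ≥ 12.
The smallest integer in [-1, 14] satisfying this is 12.

shading = 12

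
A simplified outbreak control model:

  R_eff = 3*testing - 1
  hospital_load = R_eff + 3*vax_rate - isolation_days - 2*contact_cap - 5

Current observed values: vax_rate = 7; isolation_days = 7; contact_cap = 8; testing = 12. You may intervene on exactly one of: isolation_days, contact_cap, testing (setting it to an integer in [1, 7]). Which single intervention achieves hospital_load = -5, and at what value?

Intervening on isolation_days: hospital_load = -isolation_days + 35. Reaching -5 requires isolation_days = 40, outside [1, 7].
Intervening on contact_cap: hospital_load = -2*contact_cap + 44. Reaching -5 requires contact_cap = 49/2, not an integer.
Intervening on testing: with other inputs at their observed values, hospital_load = 3*testing - 8. Solving for -5 gives testing = 1, within [1, 7].

set testing = 1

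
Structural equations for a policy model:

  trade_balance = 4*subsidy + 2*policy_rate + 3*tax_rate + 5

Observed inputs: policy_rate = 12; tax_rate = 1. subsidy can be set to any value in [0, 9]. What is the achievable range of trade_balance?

Substituting into the trade_balance equation gives trade_balance = 4*subsidy + 32.
Linear in subsidy, so extremes are at the endpoints: subsidy = 0 gives trade_balance = 32; subsidy = 9 gives trade_balance = 68.

32 to 68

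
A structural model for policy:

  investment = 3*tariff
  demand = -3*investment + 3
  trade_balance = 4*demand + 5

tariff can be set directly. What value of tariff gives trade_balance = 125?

Substituting into the demand equation gives demand = -9*tariff + 3.
trade_balance becomes -36*tariff + 17.
Solve -36*tariff + 17 = 125: tariff = (125 - 17) / -36 = -3.

tariff = -3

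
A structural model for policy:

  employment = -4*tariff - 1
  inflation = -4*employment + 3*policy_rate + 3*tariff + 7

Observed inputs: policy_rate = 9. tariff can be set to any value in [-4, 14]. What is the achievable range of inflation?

-38 to 304

Substituting into the inflation equation gives inflation = 19*tariff + 38.
Linear in tariff, so extremes are at the endpoints: tariff = -4 gives inflation = -38; tariff = 14 gives inflation = 304.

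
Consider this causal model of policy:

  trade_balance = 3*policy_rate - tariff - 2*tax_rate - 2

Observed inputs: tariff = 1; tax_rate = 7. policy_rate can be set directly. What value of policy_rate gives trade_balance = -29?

Substituting into the trade_balance equation gives trade_balance = 3*policy_rate - 17.
Solve 3*policy_rate - 17 = -29: policy_rate = (-29 + 17) / 3 = -4.

policy_rate = -4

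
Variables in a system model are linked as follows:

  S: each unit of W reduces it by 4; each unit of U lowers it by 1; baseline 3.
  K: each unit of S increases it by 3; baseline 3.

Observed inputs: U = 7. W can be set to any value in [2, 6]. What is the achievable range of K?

-81 to -33

Substituting into the S equation gives S = -4*W - 4.
Substituting into the K equation gives K = -12*W - 9.
Linear in W, so extremes are at the endpoints: W = 2 gives K = -33; W = 6 gives K = -81.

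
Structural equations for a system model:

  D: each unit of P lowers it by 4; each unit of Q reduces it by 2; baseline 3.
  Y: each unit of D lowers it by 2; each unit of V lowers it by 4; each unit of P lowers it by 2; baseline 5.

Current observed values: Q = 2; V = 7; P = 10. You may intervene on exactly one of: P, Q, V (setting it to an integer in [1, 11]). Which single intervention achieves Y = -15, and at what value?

Intervening on P: with other inputs at their observed values, Y = 6*P - 21. Solving for -15 gives P = 1, within [1, 11].
Intervening on Q: Y = 4*Q + 31. Reaching -15 requires Q = -23/2, not an integer.
Intervening on V: Y = -4*V + 67. Reaching -15 requires V = 41/2, not an integer.

set P = 1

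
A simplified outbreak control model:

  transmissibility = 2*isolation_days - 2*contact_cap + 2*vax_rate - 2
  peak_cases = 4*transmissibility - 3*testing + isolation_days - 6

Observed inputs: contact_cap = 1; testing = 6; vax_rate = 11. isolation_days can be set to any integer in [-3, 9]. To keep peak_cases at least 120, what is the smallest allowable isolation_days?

isolation_days = 8

Substituting into the transmissibility equation gives transmissibility = 2*isolation_days + 18.
This gives peak_cases = 9*isolation_days + 48.
Require 9*isolation_days + 48 ≥ 120, so isolation_days ≥ 8.
The smallest integer in [-3, 9] satisfying this is 8.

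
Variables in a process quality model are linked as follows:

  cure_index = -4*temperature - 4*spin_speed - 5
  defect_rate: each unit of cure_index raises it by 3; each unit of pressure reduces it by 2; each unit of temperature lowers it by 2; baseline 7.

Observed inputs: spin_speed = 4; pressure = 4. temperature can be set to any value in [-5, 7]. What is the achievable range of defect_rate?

-162 to 6

Substituting into the cure_index equation gives cure_index = -4*temperature - 21.
So defect_rate = -14*temperature - 64.
Linear in temperature, so extremes are at the endpoints: temperature = -5 gives defect_rate = 6; temperature = 7 gives defect_rate = -162.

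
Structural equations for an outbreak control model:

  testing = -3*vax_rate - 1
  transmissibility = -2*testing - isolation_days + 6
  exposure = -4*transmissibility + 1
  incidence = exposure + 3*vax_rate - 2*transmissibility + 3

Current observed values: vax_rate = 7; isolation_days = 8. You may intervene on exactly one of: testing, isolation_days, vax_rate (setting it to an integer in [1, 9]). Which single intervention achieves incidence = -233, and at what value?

Intervening on testing: incidence = 12*testing + 37. Reaching -233 requires testing = -45/2, not an integer.
Intervening on isolation_days: with other inputs at their observed values, incidence = 6*isolation_days - 275. Solving for -233 gives isolation_days = 7, within [1, 9].
Intervening on vax_rate: incidence = -33*vax_rate + 4. Reaching -233 requires vax_rate = 79/11, not an integer.

set isolation_days = 7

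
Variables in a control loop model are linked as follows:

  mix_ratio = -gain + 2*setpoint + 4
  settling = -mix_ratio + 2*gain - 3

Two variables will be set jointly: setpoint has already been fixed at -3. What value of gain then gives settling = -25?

gain = -8

With setpoint held at -3:
Substituting into the mix_ratio equation gives mix_ratio = -gain - 2.
This gives settling = 3*gain - 1.
Solve 3*gain - 1 = -25: gain = (-25 + 1) / 3 = -8.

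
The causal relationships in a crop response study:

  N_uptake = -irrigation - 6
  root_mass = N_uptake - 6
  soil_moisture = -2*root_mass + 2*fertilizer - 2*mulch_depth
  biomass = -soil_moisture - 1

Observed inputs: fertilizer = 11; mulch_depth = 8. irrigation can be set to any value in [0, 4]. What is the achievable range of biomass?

Substituting into the root_mass equation gives root_mass = -irrigation - 12.
Substituting into the soil_moisture equation gives soil_moisture = 2*irrigation + 30.
Substituting into the biomass equation gives biomass = -2*irrigation - 31.
Linear in irrigation, so extremes are at the endpoints: irrigation = 0 gives biomass = -31; irrigation = 4 gives biomass = -39.

-39 to -31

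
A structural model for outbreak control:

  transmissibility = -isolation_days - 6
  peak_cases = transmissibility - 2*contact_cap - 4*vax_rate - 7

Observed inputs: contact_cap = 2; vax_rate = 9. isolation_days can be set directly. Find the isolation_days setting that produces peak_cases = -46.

Substituting into the peak_cases equation gives peak_cases = -isolation_days - 53.
Solve -isolation_days - 53 = -46: isolation_days = (-46 + 53) / -1 = -7.

isolation_days = -7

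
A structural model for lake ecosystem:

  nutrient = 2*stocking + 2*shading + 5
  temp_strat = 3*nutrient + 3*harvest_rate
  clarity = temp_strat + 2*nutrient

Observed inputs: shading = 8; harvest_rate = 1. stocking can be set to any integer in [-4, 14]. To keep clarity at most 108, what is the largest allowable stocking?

Substituting into the nutrient equation gives nutrient = 2*stocking + 21.
This gives temp_strat = 6*stocking + 66.
This gives clarity = 10*stocking + 108.
Require 10*stocking + 108 ≤ 108, so stocking ≤ 0.
The largest integer in [-4, 14] satisfying this is 0.

stocking = 0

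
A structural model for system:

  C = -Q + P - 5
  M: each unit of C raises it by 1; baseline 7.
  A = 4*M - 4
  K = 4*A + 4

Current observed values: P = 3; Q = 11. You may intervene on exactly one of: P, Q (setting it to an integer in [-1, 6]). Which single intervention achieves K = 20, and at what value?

Intervening on P: K = 16*P - 156. Reaching 20 requires P = 11, outside [-1, 6].
Intervening on Q: with other inputs at their observed values, K = -16*Q + 68. Solving for 20 gives Q = 3, within [-1, 6].

set Q = 3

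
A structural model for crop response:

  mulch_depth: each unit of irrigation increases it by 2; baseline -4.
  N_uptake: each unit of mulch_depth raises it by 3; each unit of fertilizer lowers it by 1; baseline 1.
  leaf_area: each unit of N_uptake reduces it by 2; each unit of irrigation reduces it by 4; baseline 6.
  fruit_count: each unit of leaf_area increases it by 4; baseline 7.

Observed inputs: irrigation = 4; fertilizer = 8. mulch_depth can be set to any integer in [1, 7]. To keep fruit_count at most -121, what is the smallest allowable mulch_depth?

mulch_depth = 6

Intervening on mulch_depth fixes its value directly, overriding its dependence on irrigation.
Substituting into the N_uptake equation gives N_uptake = 3*mulch_depth - 7.
Substituting into the leaf_area equation gives leaf_area = -6*mulch_depth + 4.
Substituting into the fruit_count equation gives fruit_count = -24*mulch_depth + 23.
Require -24*mulch_depth + 23 ≤ -121, so mulch_depth ≥ 6.
The smallest integer in [1, 7] satisfying this is 6.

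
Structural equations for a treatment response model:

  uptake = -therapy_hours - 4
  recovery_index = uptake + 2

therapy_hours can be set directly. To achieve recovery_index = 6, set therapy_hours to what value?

Substituting into the recovery_index equation gives recovery_index = -therapy_hours - 2.
Solve -therapy_hours - 2 = 6: therapy_hours = (6 + 2) / -1 = -8.

therapy_hours = -8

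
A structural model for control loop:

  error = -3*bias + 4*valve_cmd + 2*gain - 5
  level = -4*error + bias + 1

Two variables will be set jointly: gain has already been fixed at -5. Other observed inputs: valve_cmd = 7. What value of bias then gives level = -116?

bias = -5

With gain held at -5:
Substituting into the error equation gives error = -3*bias + 13.
Substituting into the level equation gives level = 13*bias - 51.
Solve 13*bias - 51 = -116: bias = (-116 + 51) / 13 = -5.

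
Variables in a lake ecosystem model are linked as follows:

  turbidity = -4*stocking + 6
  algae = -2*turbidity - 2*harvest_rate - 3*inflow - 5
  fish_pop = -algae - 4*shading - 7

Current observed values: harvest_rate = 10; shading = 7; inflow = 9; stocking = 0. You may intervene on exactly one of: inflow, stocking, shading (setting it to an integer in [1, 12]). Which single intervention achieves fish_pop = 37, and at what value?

Intervening on inflow: fish_pop = 3*inflow + 2. Reaching 37 requires inflow = 35/3, not an integer.
Intervening on stocking: fish_pop = -8*stocking + 29. Reaching 37 requires stocking = -1, outside [1, 12].
Intervening on shading: with other inputs at their observed values, fish_pop = -4*shading + 57. Solving for 37 gives shading = 5, within [1, 12].

set shading = 5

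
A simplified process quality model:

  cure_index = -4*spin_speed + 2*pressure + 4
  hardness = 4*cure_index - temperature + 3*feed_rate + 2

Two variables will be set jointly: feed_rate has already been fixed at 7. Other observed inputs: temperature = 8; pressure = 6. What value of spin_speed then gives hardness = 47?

spin_speed = 2

With feed_rate held at 7:
Substituting into the cure_index equation gives cure_index = -4*spin_speed + 16.
hardness becomes -16*spin_speed + 79.
Solve -16*spin_speed + 79 = 47: spin_speed = (47 - 79) / -16 = 2.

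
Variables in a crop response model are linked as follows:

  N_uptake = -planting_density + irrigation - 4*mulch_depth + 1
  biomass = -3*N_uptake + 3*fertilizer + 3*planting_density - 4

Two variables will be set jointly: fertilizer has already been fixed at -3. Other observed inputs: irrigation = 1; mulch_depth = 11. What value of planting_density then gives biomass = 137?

With fertilizer held at -3:
Substituting into the N_uptake equation gives N_uptake = -planting_density - 42.
So biomass = 6*planting_density + 113.
Solve 6*planting_density + 113 = 137: planting_density = (137 - 113) / 6 = 4.

planting_density = 4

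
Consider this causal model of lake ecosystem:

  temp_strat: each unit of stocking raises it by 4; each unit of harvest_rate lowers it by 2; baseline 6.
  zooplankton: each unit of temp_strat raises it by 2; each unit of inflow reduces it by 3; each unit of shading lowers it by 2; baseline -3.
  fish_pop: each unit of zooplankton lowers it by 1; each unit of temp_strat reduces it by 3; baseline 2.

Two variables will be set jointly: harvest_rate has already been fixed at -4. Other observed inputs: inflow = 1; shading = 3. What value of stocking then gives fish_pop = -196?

With harvest_rate held at -4:
Substituting into the temp_strat equation gives temp_strat = 4*stocking + 14.
This gives zooplankton = 8*stocking + 16.
Substituting into the fish_pop equation gives fish_pop = -20*stocking - 56.
Solve -20*stocking - 56 = -196: stocking = (-196 + 56) / -20 = 7.

stocking = 7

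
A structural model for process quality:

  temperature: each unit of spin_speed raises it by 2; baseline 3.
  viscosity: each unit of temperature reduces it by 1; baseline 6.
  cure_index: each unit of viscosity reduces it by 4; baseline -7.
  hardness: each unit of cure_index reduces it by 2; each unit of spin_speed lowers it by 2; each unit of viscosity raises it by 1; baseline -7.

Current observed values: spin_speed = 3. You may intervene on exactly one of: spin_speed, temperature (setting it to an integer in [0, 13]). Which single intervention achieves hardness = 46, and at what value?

set temperature = 1

Intervening on spin_speed: hardness = -20*spin_speed + 34. Reaching 46 requires spin_speed = -3/5, not an integer.
Intervening on temperature: with other inputs at their observed values, hardness = -9*temperature + 55. Solving for 46 gives temperature = 1, within [0, 13].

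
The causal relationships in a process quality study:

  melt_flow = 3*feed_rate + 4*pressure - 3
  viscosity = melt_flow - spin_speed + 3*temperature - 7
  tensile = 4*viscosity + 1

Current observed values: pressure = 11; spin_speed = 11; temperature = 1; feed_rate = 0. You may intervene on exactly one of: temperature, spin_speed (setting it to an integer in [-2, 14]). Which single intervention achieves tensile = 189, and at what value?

set temperature = 8

Intervening on temperature: with other inputs at their observed values, tensile = 12*temperature + 93. Solving for 189 gives temperature = 8, within [-2, 14].
Intervening on spin_speed: tensile = -4*spin_speed + 149. Reaching 189 requires spin_speed = -10, outside [-2, 14].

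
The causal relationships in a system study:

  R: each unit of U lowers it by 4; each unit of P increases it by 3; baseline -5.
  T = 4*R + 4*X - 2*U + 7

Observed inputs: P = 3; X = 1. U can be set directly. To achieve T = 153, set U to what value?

Substituting into the R equation gives R = -4*U + 4.
Substituting into the T equation gives T = -18*U + 27.
Solve -18*U + 27 = 153: U = (153 - 27) / -18 = -7.

U = -7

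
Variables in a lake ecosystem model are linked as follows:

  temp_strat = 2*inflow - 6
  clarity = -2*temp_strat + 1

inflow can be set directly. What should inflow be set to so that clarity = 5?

Substituting into the clarity equation gives clarity = -4*inflow + 13.
Solve -4*inflow + 13 = 5: inflow = (5 - 13) / -4 = 2.

inflow = 2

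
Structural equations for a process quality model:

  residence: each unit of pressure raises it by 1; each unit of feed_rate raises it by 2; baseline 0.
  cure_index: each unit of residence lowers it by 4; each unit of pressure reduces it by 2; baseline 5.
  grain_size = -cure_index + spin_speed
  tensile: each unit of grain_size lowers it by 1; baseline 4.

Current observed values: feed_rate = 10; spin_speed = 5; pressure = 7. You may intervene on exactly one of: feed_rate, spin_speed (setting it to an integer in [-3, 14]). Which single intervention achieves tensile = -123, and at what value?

Intervening on feed_rate: tensile = -8*feed_rate - 38. Reaching -123 requires feed_rate = 85/8, not an integer.
Intervening on spin_speed: with other inputs at their observed values, tensile = -spin_speed - 113. Solving for -123 gives spin_speed = 10, within [-3, 14].

set spin_speed = 10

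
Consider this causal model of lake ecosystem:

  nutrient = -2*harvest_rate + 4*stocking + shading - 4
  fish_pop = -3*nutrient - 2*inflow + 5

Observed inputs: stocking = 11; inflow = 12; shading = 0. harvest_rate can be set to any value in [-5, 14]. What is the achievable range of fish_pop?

Substituting into the nutrient equation gives nutrient = -2*harvest_rate + 40.
This gives fish_pop = 6*harvest_rate - 139.
Linear in harvest_rate, so extremes are at the endpoints: harvest_rate = -5 gives fish_pop = -169; harvest_rate = 14 gives fish_pop = -55.

-169 to -55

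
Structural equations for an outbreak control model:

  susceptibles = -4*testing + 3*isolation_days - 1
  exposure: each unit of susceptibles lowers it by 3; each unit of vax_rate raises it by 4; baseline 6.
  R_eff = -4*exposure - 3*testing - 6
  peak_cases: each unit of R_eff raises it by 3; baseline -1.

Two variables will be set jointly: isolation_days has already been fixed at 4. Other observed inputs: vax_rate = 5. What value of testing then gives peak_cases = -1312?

testing = 9

With isolation_days held at 4:
Substituting into the susceptibles equation gives susceptibles = -4*testing + 11.
exposure becomes 12*testing - 7.
This gives R_eff = -51*testing + 22.
peak_cases becomes -153*testing + 65.
Solve -153*testing + 65 = -1312: testing = (-1312 - 65) / -153 = 9.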